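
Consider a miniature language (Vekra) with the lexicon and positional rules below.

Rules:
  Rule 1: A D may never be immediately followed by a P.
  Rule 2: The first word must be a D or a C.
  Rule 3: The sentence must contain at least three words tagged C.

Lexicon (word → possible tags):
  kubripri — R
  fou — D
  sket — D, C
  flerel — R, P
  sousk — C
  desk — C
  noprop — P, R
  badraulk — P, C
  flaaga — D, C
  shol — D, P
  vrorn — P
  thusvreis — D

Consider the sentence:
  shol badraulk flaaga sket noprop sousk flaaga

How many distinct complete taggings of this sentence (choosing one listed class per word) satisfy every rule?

Candidates per position — 1:shol {D,P}; 2:badraulk {P,C}; 3:flaaga {D,C}; 4:sket {D,C}; 5:noprop {P,R}; 6:sousk {C}; 7:flaaga {D,C}.
There are 64 candidate sequences in total.
Checking each against the rules leaves 11 sequences.
Count = 11.

11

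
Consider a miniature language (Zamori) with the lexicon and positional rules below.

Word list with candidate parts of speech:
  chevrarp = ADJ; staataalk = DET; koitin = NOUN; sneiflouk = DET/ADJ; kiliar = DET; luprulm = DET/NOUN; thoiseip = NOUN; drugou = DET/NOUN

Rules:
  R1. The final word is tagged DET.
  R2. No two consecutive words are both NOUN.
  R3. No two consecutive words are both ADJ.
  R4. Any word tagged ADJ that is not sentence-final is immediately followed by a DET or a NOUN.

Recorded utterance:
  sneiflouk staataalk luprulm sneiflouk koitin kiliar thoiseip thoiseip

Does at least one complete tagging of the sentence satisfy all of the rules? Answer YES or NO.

Candidates per position — 1:sneiflouk {DET,ADJ}; 2:staataalk {DET}; 3:luprulm {DET,NOUN}; 4:sneiflouk {DET,ADJ}; 5:koitin {NOUN}; 6:kiliar {DET}; 7:thoiseip {NOUN}; 8:thoiseip {NOUN}.
Rule 1 cannot be satisfied by any choice of tags from the lexicon.
So there is no consistent tagging.

NO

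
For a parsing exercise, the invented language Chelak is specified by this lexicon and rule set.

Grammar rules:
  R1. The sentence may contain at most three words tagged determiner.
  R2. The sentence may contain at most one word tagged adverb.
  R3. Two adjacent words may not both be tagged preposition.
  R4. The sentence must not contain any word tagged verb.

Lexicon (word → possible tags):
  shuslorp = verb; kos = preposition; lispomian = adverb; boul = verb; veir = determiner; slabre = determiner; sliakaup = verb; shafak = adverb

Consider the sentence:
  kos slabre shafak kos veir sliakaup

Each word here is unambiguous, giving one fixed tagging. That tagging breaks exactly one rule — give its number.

Fixed tagging: preposition determiner adverb preposition determiner verb.
Rule check: R1 ok, R2 ok, R3 ok, R4 fails.
Only rule 4 fails.

4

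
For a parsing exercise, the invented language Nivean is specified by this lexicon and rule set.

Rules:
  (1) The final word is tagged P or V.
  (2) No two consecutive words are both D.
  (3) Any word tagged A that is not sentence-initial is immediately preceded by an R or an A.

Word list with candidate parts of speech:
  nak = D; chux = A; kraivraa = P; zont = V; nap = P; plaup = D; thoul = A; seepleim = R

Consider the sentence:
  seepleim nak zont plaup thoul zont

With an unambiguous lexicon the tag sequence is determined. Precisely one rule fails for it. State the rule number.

Fixed tagging: R D V D A V.
Applying the rules: R1 ✓, R2 ✓, R3 ✗.
Only rule 3 fails.

3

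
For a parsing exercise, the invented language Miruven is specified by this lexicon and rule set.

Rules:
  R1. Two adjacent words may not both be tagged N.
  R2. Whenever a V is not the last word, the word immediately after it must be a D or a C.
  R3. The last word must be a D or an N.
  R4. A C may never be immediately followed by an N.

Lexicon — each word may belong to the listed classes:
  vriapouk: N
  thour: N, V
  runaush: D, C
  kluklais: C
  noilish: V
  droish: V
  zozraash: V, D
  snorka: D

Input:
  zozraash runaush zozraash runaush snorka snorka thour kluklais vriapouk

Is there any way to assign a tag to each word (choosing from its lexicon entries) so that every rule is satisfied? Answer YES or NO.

NO

Candidates per position — 1:zozraash {V,D}; 2:runaush {D,C}; 3:zozraash {V,D}; 4:runaush {D,C}; 5:snorka {D}; 6:snorka {D}; 7:thour {N,V}; 8:kluklais {C}; 9:vriapouk {N}.
Rule 4 cannot be satisfied by any choice of tags from the lexicon.
So there is no consistent tagging.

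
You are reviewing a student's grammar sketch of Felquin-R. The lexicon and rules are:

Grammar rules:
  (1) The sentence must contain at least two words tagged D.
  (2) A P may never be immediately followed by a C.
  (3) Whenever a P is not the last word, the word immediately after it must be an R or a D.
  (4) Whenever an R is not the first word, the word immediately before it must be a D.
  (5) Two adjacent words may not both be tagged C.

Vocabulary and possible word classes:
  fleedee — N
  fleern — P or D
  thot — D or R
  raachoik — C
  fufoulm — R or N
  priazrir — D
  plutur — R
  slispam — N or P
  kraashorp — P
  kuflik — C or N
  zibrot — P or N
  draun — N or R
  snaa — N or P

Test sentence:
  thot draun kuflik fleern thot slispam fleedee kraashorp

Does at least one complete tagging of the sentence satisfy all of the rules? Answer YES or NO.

YES

Candidates per position — 1:thot {D,R}; 2:draun {N,R}; 3:kuflik {C,N}; 4:fleern {P,D}; 5:thot {D,R}; 6:slispam {N,P}; 7:fleedee {N}; 8:kraashorp {P}.
One satisfying assignment: D R N D R N N P.
Rule-by-rule: rule 1 ✓; rule 2 ✓; rule 3 ✓; rule 4 ✓; rule 5 ✓.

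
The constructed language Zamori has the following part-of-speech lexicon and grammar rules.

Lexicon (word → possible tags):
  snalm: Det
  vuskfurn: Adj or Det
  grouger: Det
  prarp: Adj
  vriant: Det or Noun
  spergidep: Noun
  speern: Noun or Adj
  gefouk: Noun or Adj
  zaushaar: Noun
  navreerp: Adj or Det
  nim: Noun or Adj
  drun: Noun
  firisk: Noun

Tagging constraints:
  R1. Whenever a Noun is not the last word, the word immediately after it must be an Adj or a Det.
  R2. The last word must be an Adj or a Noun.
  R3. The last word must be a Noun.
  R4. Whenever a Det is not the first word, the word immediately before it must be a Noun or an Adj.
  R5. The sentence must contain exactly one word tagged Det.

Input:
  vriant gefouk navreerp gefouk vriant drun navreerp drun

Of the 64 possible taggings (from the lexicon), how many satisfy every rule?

2

Candidates per position — 1:vriant {Det,Noun}; 2:gefouk {Noun,Adj}; 3:navreerp {Adj,Det}; 4:gefouk {Noun,Adj}; 5:vriant {Det,Noun}; 6:drun {Noun}; 7:navreerp {Adj,Det}; 8:drun {Noun}.
There are 64 candidate sequences in total.
The sequences that satisfy every rule: Noun Adj Adj Noun Det Noun Adj Noun; Noun Adj Adj Adj Det Noun Adj Noun.
Count = 2.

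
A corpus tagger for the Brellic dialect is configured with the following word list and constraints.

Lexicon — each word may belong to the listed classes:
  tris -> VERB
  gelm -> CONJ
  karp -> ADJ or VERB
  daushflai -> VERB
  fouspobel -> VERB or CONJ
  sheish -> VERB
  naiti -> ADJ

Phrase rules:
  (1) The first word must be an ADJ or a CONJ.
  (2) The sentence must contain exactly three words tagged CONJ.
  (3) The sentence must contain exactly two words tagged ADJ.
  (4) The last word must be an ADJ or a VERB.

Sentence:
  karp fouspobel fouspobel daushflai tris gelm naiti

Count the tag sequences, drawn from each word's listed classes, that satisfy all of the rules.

1

Candidates per position — 1:karp {ADJ,VERB}; 2:fouspobel {VERB,CONJ}; 3:fouspobel {VERB,CONJ}; 4:daushflai {VERB}; 5:tris {VERB}; 6:gelm {CONJ}; 7:naiti {ADJ}.
There are 8 candidate sequences in total.
The sequences that satisfy every rule: ADJ CONJ CONJ VERB VERB CONJ ADJ.
Count = 1.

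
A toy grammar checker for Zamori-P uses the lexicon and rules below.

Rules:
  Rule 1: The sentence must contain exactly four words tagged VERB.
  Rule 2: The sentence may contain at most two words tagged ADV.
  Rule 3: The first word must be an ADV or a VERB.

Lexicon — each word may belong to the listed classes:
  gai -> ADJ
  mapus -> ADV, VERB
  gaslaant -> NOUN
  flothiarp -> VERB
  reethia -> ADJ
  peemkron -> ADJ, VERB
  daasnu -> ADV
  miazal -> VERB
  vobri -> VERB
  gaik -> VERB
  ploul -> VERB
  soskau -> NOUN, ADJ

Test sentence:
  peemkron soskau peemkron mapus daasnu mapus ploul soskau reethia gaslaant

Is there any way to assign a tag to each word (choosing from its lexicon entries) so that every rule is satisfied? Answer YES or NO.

Candidates per position — 1:peemkron {ADJ,VERB}; 2:soskau {NOUN,ADJ}; 3:peemkron {ADJ,VERB}; 4:mapus {ADV,VERB}; 5:daasnu {ADV}; 6:mapus {ADV,VERB}; 7:ploul {VERB}; 8:soskau {NOUN,ADJ}; 9:reethia {ADJ}; 10:gaslaant {NOUN}.
One satisfying assignment: VERB ADJ ADJ VERB ADV VERB VERB ADJ ADJ NOUN.
Rule-by-rule: rule 1 ok; rule 2 ok; rule 3 ok.

YES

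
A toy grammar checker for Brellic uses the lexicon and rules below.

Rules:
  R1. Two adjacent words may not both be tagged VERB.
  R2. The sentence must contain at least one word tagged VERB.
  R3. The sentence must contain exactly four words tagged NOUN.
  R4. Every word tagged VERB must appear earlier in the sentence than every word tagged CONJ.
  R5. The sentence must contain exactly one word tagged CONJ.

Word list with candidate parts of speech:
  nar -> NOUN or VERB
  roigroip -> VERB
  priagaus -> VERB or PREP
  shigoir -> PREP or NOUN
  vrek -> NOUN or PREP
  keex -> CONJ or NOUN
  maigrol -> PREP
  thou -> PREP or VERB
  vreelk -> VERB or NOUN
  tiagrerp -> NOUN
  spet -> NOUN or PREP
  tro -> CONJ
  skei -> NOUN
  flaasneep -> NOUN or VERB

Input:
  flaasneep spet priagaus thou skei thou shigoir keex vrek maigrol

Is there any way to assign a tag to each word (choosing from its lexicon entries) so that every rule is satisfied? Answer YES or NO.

Candidates per position — 1:flaasneep {NOUN,VERB}; 2:spet {NOUN,PREP}; 3:priagaus {VERB,PREP}; 4:thou {PREP,VERB}; 5:skei {NOUN}; 6:thou {PREP,VERB}; 7:shigoir {PREP,NOUN}; 8:keex {CONJ,NOUN}; 9:vrek {NOUN,PREP}; 10:maigrol {PREP}.
One satisfying assignment: NOUN PREP PREP PREP NOUN VERB NOUN CONJ NOUN PREP.
Check: rule 1 holds; rule 2 holds; rule 3 holds; rule 4 holds; rule 5 holds.

YES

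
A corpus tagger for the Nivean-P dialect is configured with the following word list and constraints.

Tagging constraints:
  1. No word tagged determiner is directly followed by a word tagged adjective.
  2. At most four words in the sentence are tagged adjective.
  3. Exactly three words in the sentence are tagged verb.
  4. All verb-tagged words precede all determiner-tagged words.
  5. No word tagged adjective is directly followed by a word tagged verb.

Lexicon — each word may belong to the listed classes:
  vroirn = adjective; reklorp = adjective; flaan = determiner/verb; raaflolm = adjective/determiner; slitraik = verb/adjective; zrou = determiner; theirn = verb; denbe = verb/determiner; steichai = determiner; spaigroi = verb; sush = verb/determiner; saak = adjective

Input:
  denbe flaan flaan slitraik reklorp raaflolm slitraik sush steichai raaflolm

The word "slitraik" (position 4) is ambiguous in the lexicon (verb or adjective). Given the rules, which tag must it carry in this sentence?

adjective

Candidates per position — 1:denbe {verb,determiner}; 2:flaan {determiner,verb}; 3:flaan {determiner,verb}; 4:slitraik {verb,adjective}; 5:reklorp {adjective}; 6:raaflolm {adjective,determiner}; 7:slitraik {verb,adjective}; 8:sush {verb,determiner}; 9:steichai {determiner}; 10:raaflolm {adjective,determiner}.
Position 10: adjective is ruled out by rule 1; that leaves determiner.
Position 4: the remaining choice is settled jointly with positions 1, 2, 3, 6, 7, 8 — only adjective at position 4 is part of a tagging that satisfies every rule.
The unique satisfying tagging is: verb verb verb adjective adjective adjective adjective determiner determiner determiner.
Check: rule 1 holds; rule 2 holds; rule 3 holds; rule 4 holds; rule 5 holds.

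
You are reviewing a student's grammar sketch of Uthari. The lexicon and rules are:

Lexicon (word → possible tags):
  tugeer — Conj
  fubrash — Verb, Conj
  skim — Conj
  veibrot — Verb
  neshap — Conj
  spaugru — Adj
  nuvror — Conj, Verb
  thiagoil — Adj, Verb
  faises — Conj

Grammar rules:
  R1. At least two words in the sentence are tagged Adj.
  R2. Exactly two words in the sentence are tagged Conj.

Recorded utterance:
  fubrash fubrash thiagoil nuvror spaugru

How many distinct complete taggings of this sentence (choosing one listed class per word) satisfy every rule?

3

Candidates per position — 1:fubrash {Verb,Conj}; 2:fubrash {Verb,Conj}; 3:thiagoil {Adj,Verb}; 4:nuvror {Conj,Verb}; 5:spaugru {Adj}.
There are 16 candidate sequences in total.
The sequences that satisfy every rule: Verb Conj Adj Conj Adj; Conj Verb Adj Conj Adj; Conj Conj Adj Verb Adj.
Count = 3.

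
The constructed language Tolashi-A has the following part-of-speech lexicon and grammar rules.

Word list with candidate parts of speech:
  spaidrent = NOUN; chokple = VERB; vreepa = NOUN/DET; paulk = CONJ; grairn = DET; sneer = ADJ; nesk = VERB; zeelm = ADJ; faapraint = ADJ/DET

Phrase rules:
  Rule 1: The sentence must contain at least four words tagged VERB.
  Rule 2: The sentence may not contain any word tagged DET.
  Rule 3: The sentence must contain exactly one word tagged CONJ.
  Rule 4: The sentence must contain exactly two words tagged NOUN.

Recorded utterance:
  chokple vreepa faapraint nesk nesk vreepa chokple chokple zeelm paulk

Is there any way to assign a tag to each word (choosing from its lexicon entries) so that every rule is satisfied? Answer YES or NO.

Candidates per position — 1:chokple {VERB}; 2:vreepa {NOUN,DET}; 3:faapraint {ADJ,DET}; 4:nesk {VERB}; 5:nesk {VERB}; 6:vreepa {NOUN,DET}; 7:chokple {VERB}; 8:chokple {VERB}; 9:zeelm {ADJ}; 10:paulk {CONJ}.
One satisfying assignment: VERB NOUN ADJ VERB VERB NOUN VERB VERB ADJ CONJ.
Rule-by-rule: rule 1 holds; rule 2 holds; rule 3 holds; rule 4 holds.

YES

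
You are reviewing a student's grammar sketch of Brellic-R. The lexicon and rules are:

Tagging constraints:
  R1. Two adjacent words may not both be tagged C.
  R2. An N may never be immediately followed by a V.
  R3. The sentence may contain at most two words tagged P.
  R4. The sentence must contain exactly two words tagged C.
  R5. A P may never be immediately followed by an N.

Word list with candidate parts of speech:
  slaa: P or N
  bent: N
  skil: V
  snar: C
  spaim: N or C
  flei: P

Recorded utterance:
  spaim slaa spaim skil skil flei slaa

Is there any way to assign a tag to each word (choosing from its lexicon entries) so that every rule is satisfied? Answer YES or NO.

YES

Candidates per position — 1:spaim {N,C}; 2:slaa {P,N}; 3:spaim {N,C}; 4:skil {V}; 5:skil {V}; 6:flei {P}; 7:slaa {P,N}.
One satisfying assignment: C N C V V P P.
Checking: rule 1 satisfied; rule 2 satisfied; rule 3 satisfied; rule 4 satisfied; rule 5 satisfied.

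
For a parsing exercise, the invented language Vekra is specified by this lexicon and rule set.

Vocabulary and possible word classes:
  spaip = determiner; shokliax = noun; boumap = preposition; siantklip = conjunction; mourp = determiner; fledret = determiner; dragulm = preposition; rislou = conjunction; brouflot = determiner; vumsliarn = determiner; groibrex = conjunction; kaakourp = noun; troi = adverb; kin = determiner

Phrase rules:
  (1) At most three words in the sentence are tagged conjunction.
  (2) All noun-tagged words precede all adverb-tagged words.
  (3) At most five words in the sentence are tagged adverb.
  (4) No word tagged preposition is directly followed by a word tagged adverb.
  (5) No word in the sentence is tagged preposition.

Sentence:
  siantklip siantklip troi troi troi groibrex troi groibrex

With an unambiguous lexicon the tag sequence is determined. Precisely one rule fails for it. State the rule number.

1

Fixed tagging: conjunction conjunction adverb adverb adverb conjunction adverb conjunction.
Checking each rule: R1 fail, R2 pass, R3 pass, R4 pass, R5 pass.
Only rule 1 fails.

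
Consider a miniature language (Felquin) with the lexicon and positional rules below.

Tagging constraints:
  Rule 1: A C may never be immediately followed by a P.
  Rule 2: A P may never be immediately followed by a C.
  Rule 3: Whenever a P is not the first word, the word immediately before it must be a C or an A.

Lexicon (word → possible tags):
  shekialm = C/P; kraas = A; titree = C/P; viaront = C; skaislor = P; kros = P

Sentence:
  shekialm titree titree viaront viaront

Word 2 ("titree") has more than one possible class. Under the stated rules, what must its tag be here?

Candidates per position — 1:shekialm {C,P}; 2:titree {C,P}; 3:titree {C,P}; 4:viaront {C}; 5:viaront {C}.
Word 1 cannot be P — rule 2 would then fail for every completion. It is C.
Word 2 cannot be P — rule 1 would then fail for every completion. It is C.
Word 3 cannot be P — rule 1 would then fail for every completion. It is C.
So the tagging must be: C C C C C.
Verifying each rule — rule 1 satisfied; rule 2 satisfied; rule 3 satisfied.

C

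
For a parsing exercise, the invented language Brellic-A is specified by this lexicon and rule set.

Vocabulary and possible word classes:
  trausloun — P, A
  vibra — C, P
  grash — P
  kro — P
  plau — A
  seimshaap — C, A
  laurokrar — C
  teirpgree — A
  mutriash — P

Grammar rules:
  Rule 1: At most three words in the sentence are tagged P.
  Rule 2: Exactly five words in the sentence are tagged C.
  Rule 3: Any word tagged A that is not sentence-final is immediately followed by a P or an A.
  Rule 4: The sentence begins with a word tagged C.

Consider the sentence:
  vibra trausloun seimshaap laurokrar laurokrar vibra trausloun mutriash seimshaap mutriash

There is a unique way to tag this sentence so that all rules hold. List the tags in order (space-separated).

C P C C C C A P A P

Candidates per position — 1:vibra {C,P}; 2:trausloun {P,A}; 3:seimshaap {C,A}; 4:laurokrar {C}; 5:laurokrar {C}; 6:vibra {C,P}; 7:trausloun {P,A}; 8:mutriash {P}; 9:seimshaap {C,A}; 10:mutriash {P}.
If word 1 were P, no tagging could satisfy rule 4; so word 1 is C.
If word 2 were A, no tagging could satisfy rule 3; so word 2 is P.
If word 3 were A, no tagging could satisfy rule 3; so word 3 is C.
If word 6 were P, no tagging could satisfy rule 1; so word 6 is C.
If word 7 were P, no tagging could satisfy rule 1; so word 7 is A.
If word 9 were C, no tagging could satisfy rule 2; so word 9 is A.
So the tagging must be: C P C C C C A P A P.
Checking: rule 1 holds; rule 2 holds; rule 3 holds; rule 4 holds.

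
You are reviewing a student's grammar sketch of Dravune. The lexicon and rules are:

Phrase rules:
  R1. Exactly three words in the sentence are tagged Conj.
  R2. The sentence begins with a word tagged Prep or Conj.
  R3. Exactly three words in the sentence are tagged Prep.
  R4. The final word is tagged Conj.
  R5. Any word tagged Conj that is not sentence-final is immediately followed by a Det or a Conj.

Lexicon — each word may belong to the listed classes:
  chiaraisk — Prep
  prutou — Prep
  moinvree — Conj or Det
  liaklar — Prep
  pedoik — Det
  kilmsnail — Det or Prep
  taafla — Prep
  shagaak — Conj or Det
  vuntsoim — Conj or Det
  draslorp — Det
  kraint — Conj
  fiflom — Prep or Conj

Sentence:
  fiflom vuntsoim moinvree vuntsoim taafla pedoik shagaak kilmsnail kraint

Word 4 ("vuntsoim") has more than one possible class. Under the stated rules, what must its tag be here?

Candidates per position — 1:fiflom {Prep,Conj}; 2:vuntsoim {Conj,Det}; 3:moinvree {Conj,Det}; 4:vuntsoim {Conj,Det}; 5:taafla {Prep}; 6:pedoik {Det}; 7:shagaak {Conj,Det}; 8:kilmsnail {Det,Prep}; 9:kraint {Conj}.
At position 1, choosing Conj makes rule 3 impossible to satisfy; hence Prep.
At position 4, choosing Conj makes rule 5 impossible to satisfy; hence Det.
At position 8, choosing Det makes rule 3 impossible to satisfy; hence Prep.
At position 7, choosing Conj makes rule 5 impossible to satisfy; hence Det.
At position 2, choosing Det makes rule 1 impossible to satisfy; hence Conj.
At position 3, choosing Det makes rule 1 impossible to satisfy; hence Conj.
The only consistent sequence is: Prep Conj Conj Det Prep Det Det Prep Conj.
Checking: rule 1 satisfied; rule 2 satisfied; rule 3 satisfied; rule 4 satisfied; rule 5 satisfied.

Det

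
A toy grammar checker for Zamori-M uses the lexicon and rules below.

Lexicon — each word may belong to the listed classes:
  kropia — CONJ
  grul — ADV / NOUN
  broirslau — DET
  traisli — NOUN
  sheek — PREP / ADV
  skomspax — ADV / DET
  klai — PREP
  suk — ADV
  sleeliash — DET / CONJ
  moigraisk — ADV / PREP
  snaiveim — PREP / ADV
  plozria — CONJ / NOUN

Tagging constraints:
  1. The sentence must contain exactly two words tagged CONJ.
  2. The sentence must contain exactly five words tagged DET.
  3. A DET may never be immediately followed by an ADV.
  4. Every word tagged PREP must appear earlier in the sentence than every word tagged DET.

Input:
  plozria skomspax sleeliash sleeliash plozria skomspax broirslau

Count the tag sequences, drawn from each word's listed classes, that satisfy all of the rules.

1

Candidates per position — 1:plozria {CONJ,NOUN}; 2:skomspax {ADV,DET}; 3:sleeliash {DET,CONJ}; 4:sleeliash {DET,CONJ}; 5:plozria {CONJ,NOUN}; 6:skomspax {ADV,DET}; 7:broirslau {DET}.
There are 64 candidate sequences in total.
The sequences that satisfy every rule: CONJ DET DET DET CONJ DET DET.
Count = 1.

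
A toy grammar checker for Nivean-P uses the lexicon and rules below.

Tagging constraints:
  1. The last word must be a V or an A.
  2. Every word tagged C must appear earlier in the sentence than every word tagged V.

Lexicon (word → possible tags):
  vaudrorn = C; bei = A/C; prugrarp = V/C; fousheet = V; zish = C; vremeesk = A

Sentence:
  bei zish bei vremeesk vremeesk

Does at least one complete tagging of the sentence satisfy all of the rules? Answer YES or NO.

YES

Candidates per position — 1:bei {A,C}; 2:zish {C}; 3:bei {A,C}; 4:vremeesk {A}; 5:vremeesk {A}.
One satisfying assignment: A C C A A.
Checking: rule 1 satisfied; rule 2 satisfied.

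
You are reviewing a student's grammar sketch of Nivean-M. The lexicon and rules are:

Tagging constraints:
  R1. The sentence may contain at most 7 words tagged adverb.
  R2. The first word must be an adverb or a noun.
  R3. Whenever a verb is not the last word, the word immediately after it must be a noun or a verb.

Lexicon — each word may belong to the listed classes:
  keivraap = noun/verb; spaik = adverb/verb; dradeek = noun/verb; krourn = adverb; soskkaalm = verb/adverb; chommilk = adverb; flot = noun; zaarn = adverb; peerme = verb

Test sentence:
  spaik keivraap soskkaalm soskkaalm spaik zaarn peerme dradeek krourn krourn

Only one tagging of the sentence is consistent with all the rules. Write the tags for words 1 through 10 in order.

Candidates per position — 1:spaik {adverb,verb}; 2:keivraap {noun,verb}; 3:soskkaalm {verb,adverb}; 4:soskkaalm {verb,adverb}; 5:spaik {adverb,verb}; 6:zaarn {adverb}; 7:peerme {verb}; 8:dradeek {noun,verb}; 9:krourn {adverb}; 10:krourn {adverb}.
Position 1: verb is ruled out by rule 2; that leaves adverb.
Position 2: verb is ruled out by rule 3; that leaves noun.
Position 3: verb is ruled out by rule 3; that leaves adverb.
Position 4: verb is ruled out by rule 3; that leaves adverb.
Position 5: verb is ruled out by rule 3; that leaves adverb.
Position 8: verb is ruled out by rule 3; that leaves noun.
The unique satisfying tagging is: adverb noun adverb adverb adverb adverb verb noun adverb adverb.
Checking: rule 1 satisfied; rule 2 satisfied; rule 3 satisfied.

adverb noun adverb adverb adverb adverb verb noun adverb adverb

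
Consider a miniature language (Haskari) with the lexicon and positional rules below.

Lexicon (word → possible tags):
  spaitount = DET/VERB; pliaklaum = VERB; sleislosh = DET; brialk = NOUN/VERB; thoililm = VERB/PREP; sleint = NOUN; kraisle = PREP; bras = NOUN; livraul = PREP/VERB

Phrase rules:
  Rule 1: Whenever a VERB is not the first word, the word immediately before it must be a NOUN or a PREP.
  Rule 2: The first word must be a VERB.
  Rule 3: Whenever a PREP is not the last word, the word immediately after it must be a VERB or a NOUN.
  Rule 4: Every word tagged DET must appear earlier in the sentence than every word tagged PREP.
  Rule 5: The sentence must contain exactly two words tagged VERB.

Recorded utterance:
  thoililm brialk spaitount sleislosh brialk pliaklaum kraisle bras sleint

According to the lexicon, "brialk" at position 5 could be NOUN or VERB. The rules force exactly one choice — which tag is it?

NOUN

Candidates per position — 1:thoililm {VERB,PREP}; 2:brialk {NOUN,VERB}; 3:spaitount {DET,VERB}; 4:sleislosh {DET}; 5:brialk {NOUN,VERB}; 6:pliaklaum {VERB}; 7:kraisle {PREP}; 8:bras {NOUN}; 9:sleint {NOUN}.
Position 1: PREP is ruled out by rule 2; that leaves VERB.
Position 2: VERB is ruled out by rule 1; that leaves NOUN.
Position 3: VERB is ruled out by rule 5; that leaves DET.
Position 5: VERB is ruled out by rule 1; that leaves NOUN.
So the tagging must be: VERB NOUN DET DET NOUN VERB PREP NOUN NOUN.
Rule-by-rule: rule 1 holds; rule 2 holds; rule 3 holds; rule 4 holds; rule 5 holds.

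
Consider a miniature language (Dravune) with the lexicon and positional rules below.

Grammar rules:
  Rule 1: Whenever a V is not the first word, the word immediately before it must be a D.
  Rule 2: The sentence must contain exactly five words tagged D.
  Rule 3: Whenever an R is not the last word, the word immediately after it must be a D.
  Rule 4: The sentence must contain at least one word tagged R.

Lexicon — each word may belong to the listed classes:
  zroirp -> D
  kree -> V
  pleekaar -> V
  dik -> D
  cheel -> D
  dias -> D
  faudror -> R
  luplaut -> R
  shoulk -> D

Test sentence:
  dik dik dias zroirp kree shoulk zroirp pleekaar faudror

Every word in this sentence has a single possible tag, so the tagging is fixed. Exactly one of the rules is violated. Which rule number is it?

2

Fixed tagging: D D D D V D D V R.
Rule check: R1 holds, R2 violated, R3 holds, R4 holds.
Only rule 2 fails.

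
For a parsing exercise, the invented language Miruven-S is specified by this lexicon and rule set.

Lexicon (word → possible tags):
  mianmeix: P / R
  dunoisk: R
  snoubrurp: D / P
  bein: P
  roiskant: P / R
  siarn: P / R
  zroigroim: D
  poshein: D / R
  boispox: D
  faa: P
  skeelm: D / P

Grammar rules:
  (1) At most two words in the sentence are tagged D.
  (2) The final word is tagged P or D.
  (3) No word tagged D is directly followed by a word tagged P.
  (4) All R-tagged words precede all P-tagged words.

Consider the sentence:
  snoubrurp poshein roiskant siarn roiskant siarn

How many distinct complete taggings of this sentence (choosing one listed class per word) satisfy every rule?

Candidates per position — 1:snoubrurp {D,P}; 2:poshein {D,R}; 3:roiskant {P,R}; 4:siarn {P,R}; 5:roiskant {P,R}; 6:siarn {P,R}.
There are 64 candidate sequences in total.
Checking each against the rules leaves 7 sequences.
Count = 7.

7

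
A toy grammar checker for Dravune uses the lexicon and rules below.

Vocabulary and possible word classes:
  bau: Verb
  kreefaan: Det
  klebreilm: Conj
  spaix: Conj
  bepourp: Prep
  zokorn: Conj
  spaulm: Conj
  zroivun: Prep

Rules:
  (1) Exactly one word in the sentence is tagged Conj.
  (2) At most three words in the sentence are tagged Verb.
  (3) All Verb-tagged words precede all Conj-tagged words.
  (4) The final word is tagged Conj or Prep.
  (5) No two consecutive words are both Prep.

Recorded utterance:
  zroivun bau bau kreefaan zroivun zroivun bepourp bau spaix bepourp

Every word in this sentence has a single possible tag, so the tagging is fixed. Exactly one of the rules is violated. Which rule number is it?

Fixed tagging: Prep Verb Verb Det Prep Prep Prep Verb Conj Prep.
Checking each rule: R1 ✓, R2 ✓, R3 ✓, R4 ✓, R5 ✗.
Only rule 5 fails.

5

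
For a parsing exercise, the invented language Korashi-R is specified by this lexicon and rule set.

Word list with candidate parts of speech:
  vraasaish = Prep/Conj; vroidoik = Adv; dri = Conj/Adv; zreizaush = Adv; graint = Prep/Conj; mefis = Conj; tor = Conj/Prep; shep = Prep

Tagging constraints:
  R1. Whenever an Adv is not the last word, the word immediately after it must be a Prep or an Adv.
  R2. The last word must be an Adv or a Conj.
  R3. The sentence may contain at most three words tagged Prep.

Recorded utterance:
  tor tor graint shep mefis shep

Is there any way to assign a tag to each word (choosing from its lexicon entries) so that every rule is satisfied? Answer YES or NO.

Candidates per position — 1:tor {Conj,Prep}; 2:tor {Conj,Prep}; 3:graint {Prep,Conj}; 4:shep {Prep}; 5:mefis {Conj}; 6:shep {Prep}.
Rule 2 cannot be satisfied by any choice of tags from the lexicon.
So there is no consistent tagging.

NO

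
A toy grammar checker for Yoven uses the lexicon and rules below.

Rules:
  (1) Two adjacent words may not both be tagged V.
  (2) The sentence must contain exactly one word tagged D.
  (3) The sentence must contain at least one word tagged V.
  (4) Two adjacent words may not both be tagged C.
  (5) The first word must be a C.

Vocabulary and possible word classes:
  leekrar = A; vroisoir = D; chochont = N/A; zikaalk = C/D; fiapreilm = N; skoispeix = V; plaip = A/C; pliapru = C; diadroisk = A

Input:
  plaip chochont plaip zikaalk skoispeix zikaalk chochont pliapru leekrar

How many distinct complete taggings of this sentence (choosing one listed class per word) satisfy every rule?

Candidates per position — 1:plaip {A,C}; 2:chochont {N,A}; 3:plaip {A,C}; 4:zikaalk {C,D}; 5:skoispeix {V}; 6:zikaalk {C,D}; 7:chochont {N,A}; 8:pliapru {C}; 9:leekrar {A}.
There are 64 candidate sequences in total.
Checking each against the rules leaves 12 sequences.
Count = 12.

12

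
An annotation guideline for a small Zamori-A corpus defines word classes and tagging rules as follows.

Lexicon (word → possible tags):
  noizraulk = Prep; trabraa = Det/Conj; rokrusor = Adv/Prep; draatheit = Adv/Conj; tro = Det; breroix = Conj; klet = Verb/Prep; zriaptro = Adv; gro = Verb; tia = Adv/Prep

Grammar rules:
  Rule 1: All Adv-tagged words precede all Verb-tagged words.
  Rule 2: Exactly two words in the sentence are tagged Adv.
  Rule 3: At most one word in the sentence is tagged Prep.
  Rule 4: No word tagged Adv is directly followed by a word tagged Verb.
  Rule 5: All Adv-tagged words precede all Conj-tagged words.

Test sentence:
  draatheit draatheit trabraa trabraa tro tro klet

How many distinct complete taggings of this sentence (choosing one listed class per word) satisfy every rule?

Candidates per position — 1:draatheit {Adv,Conj}; 2:draatheit {Adv,Conj}; 3:trabraa {Det,Conj}; 4:trabraa {Det,Conj}; 5:tro {Det}; 6:tro {Det}; 7:klet {Verb,Prep}.
There are 32 candidate sequences in total.
Checking each against the rules leaves 8 sequences.
Count = 8.

8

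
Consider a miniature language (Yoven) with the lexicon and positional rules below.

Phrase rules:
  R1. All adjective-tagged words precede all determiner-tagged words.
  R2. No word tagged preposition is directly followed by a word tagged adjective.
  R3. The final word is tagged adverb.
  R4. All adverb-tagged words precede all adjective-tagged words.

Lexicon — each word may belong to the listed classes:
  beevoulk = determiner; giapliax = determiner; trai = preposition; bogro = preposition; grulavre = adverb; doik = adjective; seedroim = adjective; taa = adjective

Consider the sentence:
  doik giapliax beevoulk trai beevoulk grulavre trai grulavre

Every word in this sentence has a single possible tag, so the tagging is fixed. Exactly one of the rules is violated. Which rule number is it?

4

Fixed tagging: adjective determiner determiner preposition determiner adverb preposition adverb.
Rule check: R1 ok, R2 ok, R3 ok, R4 fails.
Only rule 4 fails.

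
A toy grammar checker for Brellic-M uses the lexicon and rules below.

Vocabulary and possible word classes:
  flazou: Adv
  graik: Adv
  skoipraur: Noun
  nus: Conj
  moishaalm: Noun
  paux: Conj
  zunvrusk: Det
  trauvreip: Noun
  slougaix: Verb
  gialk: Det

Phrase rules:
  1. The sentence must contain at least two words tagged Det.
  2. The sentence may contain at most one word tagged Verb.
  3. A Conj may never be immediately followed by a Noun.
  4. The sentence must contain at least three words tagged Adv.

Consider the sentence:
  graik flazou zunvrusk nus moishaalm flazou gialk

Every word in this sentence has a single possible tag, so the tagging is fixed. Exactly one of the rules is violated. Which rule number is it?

3

Fixed tagging: Adv Adv Det Conj Noun Adv Det.
Applying the rules: R1 holds, R2 holds, R3 violated, R4 holds.
Only rule 3 fails.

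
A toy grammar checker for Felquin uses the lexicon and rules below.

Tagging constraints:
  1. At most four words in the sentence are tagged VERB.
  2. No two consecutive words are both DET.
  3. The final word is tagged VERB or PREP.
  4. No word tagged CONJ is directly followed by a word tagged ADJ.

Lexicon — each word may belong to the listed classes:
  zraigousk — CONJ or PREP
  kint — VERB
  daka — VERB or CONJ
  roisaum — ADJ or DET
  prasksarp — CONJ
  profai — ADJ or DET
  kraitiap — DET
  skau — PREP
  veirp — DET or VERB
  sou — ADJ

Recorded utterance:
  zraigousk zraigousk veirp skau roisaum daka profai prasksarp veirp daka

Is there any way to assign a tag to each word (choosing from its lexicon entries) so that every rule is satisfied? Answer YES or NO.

Candidates per position — 1:zraigousk {CONJ,PREP}; 2:zraigousk {CONJ,PREP}; 3:veirp {DET,VERB}; 4:skau {PREP}; 5:roisaum {ADJ,DET}; 6:daka {VERB,CONJ}; 7:profai {ADJ,DET}; 8:prasksarp {CONJ}; 9:veirp {DET,VERB}; 10:daka {VERB,CONJ}.
One satisfying assignment: PREP CONJ DET PREP ADJ VERB DET CONJ VERB VERB.
Rule-by-rule: rule 1 ✓; rule 2 ✓; rule 3 ✓; rule 4 ✓.

YES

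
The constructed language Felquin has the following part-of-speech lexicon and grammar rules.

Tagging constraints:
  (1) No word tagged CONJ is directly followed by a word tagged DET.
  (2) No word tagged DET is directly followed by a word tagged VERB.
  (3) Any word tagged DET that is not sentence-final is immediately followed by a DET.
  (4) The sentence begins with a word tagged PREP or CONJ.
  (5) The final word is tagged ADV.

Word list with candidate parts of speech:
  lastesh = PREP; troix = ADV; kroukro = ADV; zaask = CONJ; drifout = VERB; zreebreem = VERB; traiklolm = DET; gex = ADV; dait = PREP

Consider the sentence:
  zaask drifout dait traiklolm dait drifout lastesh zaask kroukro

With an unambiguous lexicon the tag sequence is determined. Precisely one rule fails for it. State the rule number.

3

Fixed tagging: CONJ VERB PREP DET PREP VERB PREP CONJ ADV.
Rule check: R1 ok, R2 ok, R3 fails, R4 ok, R5 ok.
Only rule 3 fails.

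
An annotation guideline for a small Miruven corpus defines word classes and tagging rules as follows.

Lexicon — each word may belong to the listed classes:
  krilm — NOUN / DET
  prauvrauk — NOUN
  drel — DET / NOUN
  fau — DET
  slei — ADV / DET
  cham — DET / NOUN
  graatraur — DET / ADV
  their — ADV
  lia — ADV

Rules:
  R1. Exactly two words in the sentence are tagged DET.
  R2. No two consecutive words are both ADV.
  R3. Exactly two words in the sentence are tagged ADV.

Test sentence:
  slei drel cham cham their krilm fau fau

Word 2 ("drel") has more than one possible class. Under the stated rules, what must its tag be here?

NOUN

Candidates per position — 1:slei {ADV,DET}; 2:drel {DET,NOUN}; 3:cham {DET,NOUN}; 4:cham {DET,NOUN}; 5:their {ADV}; 6:krilm {NOUN,DET}; 7:fau {DET}; 8:fau {DET}.
Position 1: DET is ruled out by rule 1; that leaves ADV.
Position 2: DET is ruled out by rule 1; that leaves NOUN.
Position 3: DET is ruled out by rule 1; that leaves NOUN.
Position 4: DET is ruled out by rule 1; that leaves NOUN.
Position 6: DET is ruled out by rule 1; that leaves NOUN.
That leaves exactly one tagging: ADV NOUN NOUN NOUN ADV NOUN DET DET.
Verifying each rule — rule 1 ✓; rule 2 ✓; rule 3 ✓.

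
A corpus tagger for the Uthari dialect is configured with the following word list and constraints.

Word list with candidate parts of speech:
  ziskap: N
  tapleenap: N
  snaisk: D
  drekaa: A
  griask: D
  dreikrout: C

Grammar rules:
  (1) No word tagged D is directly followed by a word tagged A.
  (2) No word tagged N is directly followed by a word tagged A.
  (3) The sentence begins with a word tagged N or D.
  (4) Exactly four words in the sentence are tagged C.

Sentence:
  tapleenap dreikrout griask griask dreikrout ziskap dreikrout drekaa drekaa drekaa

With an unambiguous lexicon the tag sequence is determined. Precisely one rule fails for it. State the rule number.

4

Fixed tagging: N C D D C N C A A A.
Applying the rules: R1 holds, R2 holds, R3 holds, R4 violated.
Only rule 4 fails.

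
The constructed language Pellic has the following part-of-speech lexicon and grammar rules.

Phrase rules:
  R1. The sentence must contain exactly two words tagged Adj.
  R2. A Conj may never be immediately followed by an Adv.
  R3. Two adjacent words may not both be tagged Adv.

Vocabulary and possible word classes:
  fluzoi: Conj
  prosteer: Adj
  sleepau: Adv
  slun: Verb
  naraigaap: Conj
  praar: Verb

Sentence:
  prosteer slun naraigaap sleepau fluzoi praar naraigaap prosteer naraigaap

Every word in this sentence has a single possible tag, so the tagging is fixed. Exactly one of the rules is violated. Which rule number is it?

Fixed tagging: Adj Verb Conj Adv Conj Verb Conj Adj Conj.
Applying the rules: R1 holds, R2 violated, R3 holds.
Only rule 2 fails.

2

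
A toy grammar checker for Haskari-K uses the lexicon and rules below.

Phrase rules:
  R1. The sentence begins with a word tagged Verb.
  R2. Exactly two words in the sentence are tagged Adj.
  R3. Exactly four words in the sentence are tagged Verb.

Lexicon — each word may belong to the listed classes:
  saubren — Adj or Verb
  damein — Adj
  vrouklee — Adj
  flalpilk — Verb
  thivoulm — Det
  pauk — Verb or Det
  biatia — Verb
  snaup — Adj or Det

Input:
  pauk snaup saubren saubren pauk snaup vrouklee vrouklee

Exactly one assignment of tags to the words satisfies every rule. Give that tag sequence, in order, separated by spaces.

Verb Det Verb Verb Verb Det Adj Adj

Candidates per position — 1:pauk {Verb,Det}; 2:snaup {Adj,Det}; 3:saubren {Adj,Verb}; 4:saubren {Adj,Verb}; 5:pauk {Verb,Det}; 6:snaup {Adj,Det}; 7:vrouklee {Adj}; 8:vrouklee {Adj}.
Position 1: Det is ruled out by rule 1; that leaves Verb.
Position 2: Adj is ruled out by rule 2; that leaves Det.
Position 3: Adj is ruled out by rule 2; that leaves Verb.
Position 4: Adj is ruled out by rule 2; that leaves Verb.
Position 5: Det is ruled out by rule 3; that leaves Verb.
Position 6: Adj is ruled out by rule 2; that leaves Det.
The only consistent sequence is: Verb Det Verb Verb Verb Det Adj Adj.
Check: rule 1 holds; rule 2 holds; rule 3 holds.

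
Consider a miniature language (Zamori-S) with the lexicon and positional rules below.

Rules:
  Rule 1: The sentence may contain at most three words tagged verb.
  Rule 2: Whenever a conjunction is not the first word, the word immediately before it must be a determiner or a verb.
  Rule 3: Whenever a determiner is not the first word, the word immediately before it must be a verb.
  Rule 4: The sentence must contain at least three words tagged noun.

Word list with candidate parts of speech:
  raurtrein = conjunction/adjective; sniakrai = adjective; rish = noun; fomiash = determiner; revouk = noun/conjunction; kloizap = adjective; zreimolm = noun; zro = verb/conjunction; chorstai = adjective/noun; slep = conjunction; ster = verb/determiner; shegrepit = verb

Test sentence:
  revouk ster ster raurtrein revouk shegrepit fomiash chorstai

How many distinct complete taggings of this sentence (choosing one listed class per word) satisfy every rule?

Candidates per position — 1:revouk {noun,conjunction}; 2:ster {verb,determiner}; 3:ster {verb,determiner}; 4:raurtrein {conjunction,adjective}; 5:revouk {noun,conjunction}; 6:shegrepit {verb}; 7:fomiash {determiner}; 8:chorstai {adjective,noun}.
There are 64 candidate sequences in total.
The sequences that satisfy every rule: noun verb verb conjunction noun verb determiner noun; noun verb verb adjective noun verb determiner noun; noun verb determiner conjunction noun verb determiner noun; noun verb determiner adjective noun verb determiner noun.
Count = 4.

4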